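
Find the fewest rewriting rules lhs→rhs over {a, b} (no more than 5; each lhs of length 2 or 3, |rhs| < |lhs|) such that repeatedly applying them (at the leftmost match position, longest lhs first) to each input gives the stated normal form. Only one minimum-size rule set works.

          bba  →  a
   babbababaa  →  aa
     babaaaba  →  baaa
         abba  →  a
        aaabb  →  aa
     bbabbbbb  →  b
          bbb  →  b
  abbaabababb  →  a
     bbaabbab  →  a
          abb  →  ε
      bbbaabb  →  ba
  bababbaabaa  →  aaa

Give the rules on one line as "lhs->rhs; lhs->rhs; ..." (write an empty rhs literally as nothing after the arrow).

  | bba => a
  | babbababaa => bbababaa => ababaa => abaa => aa
  | babaaaba => baaaba => baaa
  | abba => a

ab->; abb->; bab->b; bb->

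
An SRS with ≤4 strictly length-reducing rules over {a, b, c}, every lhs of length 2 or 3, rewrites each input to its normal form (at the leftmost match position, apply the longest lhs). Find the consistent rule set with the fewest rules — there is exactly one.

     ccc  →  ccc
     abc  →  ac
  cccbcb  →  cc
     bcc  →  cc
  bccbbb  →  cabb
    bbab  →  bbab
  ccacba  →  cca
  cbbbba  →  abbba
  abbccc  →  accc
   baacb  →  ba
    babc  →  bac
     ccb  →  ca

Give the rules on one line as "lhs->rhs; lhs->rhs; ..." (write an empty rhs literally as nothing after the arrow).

  | ccc
  | abc => ac
  | cccbcb => ccacb => cc
  | bcc => cc

acb->; bc->c; cb->a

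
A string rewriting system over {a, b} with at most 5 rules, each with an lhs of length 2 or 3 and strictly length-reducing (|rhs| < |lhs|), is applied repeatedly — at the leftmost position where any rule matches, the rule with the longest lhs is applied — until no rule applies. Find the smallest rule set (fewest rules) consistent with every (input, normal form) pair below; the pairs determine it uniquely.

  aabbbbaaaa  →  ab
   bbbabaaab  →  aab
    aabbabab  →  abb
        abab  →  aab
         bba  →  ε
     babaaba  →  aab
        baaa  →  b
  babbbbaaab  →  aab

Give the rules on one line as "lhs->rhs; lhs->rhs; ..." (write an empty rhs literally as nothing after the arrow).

aaa->ab; ba->b; bab->ab; bba->

  | aabbbbaaaa => aabbaaa => aaaa => aba => ab
  | bbbabaaab => bbaaab => aab
  | aabbabab => aabab => aaab => abb
  | abab => aab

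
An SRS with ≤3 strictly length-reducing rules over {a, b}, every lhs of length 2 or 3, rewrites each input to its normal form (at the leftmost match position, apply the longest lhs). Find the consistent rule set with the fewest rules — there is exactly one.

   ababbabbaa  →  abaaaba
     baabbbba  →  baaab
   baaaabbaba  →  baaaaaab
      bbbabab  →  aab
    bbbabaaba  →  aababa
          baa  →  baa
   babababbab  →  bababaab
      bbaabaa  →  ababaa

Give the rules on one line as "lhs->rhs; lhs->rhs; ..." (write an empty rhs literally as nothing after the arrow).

  | ababbabbaa => abaabbbaa => abaabbaa => abaaaba
  | baabbbba => baabbba => baabba => baaab
  | baaaabbaba => baaaaabba => baaaaaab
  | bbbabab => bbabab => abbab => aabb => aab

bb->b; bba->ab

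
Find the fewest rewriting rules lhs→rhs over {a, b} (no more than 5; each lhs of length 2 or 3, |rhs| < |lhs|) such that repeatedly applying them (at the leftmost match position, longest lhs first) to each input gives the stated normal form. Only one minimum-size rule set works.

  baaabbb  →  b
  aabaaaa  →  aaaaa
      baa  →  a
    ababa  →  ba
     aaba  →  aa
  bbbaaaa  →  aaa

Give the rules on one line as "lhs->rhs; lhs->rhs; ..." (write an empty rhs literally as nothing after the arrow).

  | baaabbb => aabbb => abb => bb => b
  | aabaaaa => aaaaa
  | baa => a
  | ababa => baba => bba => ba

aab->a; ab->b; baa->a; bb->b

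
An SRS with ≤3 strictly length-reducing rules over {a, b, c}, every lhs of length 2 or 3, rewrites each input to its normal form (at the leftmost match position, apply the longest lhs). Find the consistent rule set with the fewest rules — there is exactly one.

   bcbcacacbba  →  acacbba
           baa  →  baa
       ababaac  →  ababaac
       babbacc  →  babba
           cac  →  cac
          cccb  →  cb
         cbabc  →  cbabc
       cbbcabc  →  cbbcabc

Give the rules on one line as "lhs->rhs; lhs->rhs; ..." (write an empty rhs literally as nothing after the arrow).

bcb->c; cc->

  | bcbcacacbba => ccacacbba => acacbba
  | baa
  | ababaac
  | babbacc => babba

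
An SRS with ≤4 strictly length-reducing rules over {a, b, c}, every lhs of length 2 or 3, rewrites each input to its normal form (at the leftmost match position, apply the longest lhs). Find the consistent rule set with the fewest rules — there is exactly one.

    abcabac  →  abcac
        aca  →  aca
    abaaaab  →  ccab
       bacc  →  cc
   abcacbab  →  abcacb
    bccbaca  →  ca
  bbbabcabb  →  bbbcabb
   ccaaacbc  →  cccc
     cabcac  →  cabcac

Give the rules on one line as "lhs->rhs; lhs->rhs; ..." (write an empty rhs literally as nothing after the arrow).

  | abcabac => abcac
  | aca
  | abaaaab => aaaab => ccab
  | bacc => cc

aaa->cc; ba->; ccb->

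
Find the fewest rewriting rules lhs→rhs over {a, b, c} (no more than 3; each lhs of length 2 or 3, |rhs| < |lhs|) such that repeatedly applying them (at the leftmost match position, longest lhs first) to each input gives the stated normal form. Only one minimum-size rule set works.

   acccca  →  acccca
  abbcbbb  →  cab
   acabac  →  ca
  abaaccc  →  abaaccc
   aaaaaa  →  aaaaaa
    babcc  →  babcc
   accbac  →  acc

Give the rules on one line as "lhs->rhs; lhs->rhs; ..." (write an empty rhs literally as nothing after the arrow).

  | acccca
  | abbcbbb => aacbbb => aacab => acab => cab
  | acabac => cabac => ca
  | abaaccc

aca->ca; bac->; bb->a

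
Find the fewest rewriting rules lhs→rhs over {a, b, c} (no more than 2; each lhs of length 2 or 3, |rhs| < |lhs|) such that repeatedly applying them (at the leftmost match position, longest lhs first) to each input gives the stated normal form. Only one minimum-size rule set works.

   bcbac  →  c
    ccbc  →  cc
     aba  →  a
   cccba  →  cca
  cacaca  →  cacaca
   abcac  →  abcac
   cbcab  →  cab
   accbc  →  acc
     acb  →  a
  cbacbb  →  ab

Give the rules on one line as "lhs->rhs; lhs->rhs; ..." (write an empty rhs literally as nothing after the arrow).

  | bcbac => bac => c
  | ccbc => cc
  | aba => a
  | cccba => cca

ba->; cb->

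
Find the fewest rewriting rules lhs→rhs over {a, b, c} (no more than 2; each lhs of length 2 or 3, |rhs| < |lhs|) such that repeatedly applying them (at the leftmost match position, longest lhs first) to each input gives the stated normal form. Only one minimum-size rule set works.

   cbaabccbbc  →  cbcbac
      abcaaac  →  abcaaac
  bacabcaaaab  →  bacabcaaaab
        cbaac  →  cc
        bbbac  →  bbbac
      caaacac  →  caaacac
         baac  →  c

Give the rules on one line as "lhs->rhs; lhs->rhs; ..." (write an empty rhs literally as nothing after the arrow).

baa->; cbb->ba

  | cbaabccbbc => cbccbbc => cbcbac
  | abcaaac
  | bacabcaaaab
  | cbaac => cc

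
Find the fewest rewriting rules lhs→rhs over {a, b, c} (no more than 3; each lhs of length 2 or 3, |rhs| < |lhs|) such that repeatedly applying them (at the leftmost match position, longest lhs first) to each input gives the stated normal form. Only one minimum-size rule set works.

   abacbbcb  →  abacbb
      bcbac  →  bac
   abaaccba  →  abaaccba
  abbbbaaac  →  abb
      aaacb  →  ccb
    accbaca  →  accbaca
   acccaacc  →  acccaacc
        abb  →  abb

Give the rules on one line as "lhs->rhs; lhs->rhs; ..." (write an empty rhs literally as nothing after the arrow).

aaa->c; bc->

  | abacbbcb => abacbb
  | bcbac => bac
  | abaaccba
  | abbbbaaac => abbbbcc => abbbc => abb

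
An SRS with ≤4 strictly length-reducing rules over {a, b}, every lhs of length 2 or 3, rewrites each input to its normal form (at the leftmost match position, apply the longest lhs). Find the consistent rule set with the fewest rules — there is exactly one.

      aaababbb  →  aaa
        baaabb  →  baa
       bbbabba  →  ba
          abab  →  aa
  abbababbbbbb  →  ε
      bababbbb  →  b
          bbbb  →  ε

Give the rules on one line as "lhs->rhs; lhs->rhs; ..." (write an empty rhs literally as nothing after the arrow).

ab->a; abb->; bb->

  | aaababbb => aaaabbb => aaab => aaa
  | baaabb => baa
  | bbbabba => babba => ba
  | abab => aab => aa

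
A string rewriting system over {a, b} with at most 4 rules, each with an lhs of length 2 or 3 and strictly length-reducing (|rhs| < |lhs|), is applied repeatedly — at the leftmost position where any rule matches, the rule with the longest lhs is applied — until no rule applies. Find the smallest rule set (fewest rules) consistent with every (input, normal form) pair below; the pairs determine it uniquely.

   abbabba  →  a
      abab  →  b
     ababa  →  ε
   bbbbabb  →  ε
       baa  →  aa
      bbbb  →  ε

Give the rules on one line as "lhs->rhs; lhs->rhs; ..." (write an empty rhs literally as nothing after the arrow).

  | abbabba => bbabba => abba => bba => a
  | abab => bab => b
  | ababa => baba => ba => ε
  | bbbbabb => bbabb => abb => bb => ε

ab->b; ba->; baa->aa; bb->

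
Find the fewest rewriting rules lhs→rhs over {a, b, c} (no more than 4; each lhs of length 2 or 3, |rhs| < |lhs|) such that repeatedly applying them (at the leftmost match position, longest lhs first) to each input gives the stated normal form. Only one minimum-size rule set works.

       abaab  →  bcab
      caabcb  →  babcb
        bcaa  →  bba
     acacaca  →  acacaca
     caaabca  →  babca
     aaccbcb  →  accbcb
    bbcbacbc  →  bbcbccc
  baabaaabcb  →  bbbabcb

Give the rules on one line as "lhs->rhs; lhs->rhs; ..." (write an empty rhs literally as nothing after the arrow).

  | abaab => bcab
  | caabcb => babcb
  | bcaa => bba
  | acacaca

aa->a; aba->bc; acb->cc; caa->ba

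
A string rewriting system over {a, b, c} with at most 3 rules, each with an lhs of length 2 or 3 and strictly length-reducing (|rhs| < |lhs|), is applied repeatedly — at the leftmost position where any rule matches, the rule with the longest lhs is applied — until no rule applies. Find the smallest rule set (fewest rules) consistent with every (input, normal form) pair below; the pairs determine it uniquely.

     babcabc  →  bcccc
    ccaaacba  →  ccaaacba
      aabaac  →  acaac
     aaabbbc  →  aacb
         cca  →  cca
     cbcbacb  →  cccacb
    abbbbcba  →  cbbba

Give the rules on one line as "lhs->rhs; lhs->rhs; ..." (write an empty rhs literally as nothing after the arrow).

ab->c; bbc->b; bcb->cc

  | babcabc => bccabc => bcccc
  | ccaaacba
  | aabaac => acaac
  | aaabbbc => aacbbc => aacb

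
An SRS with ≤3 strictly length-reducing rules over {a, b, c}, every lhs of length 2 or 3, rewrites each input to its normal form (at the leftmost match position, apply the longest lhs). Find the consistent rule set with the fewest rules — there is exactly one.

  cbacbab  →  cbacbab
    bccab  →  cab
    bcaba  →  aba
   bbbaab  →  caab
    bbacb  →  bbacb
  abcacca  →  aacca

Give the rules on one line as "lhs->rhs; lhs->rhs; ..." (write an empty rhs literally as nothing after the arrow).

  | cbacbab
  | bccab => cab
  | bcaba => aba
  | bbbaab => caab

bbb->c; bc->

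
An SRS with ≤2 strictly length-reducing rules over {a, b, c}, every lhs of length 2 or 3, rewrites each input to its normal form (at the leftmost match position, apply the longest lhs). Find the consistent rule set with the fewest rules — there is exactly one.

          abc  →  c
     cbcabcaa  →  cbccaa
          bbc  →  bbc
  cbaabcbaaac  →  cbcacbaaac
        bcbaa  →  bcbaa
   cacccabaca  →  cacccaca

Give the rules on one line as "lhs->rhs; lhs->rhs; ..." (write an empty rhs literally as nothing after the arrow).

aab->ca; ab->

  | abc => c
  | cbcabcaa => cbccaa
  | bbc
  | cbaabcbaaac => cbcacbaaac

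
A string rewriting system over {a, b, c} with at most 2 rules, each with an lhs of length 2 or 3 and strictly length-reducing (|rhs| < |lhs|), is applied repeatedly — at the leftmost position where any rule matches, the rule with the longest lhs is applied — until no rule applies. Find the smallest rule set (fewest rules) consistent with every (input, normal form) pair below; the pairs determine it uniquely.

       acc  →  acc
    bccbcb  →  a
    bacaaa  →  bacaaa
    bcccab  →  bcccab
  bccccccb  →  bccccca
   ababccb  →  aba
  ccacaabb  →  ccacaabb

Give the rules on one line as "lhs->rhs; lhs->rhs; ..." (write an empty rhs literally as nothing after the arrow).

bca->; cb->a

  | acc
  | bccbcb => bcacb => cb => a
  | bacaaa
  | bcccab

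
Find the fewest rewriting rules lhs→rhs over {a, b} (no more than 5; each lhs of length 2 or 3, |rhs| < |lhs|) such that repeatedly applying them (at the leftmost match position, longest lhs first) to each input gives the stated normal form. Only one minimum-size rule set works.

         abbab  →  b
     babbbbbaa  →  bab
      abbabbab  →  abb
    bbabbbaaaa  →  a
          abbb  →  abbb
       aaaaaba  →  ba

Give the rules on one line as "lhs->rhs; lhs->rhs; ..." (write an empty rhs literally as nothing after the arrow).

aaa->b; aab->; baa->; bba->ab

  | abbab => aabb => b
  | babbbbbaa => babbbaba => bababba => babaab => bab
  | abbabbab => aabbbab => bbab => abb
  | bbabbbaaaa => abbbbaaaa => abbabaaa => aabbaaa => baaa => a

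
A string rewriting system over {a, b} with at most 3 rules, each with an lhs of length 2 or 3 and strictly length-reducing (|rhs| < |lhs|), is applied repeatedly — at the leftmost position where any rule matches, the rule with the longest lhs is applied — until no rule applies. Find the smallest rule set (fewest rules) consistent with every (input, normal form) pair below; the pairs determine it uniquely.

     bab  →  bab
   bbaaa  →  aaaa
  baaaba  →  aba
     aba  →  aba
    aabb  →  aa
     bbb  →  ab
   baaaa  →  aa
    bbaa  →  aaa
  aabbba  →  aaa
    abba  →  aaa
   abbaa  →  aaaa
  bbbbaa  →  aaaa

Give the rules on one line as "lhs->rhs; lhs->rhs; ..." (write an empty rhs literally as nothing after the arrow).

aab->aa; baa->; bb->a

  | bab
  | bbaaa => aaaa
  | baaaba => aba
  | aba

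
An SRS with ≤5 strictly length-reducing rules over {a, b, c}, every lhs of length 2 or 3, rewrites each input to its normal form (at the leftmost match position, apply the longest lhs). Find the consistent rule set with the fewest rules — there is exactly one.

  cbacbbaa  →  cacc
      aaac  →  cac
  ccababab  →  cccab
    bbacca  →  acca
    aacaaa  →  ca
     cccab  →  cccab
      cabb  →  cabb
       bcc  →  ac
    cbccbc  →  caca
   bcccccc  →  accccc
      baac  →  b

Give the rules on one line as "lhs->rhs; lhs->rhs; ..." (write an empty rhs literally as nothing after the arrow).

aa->c; aac->b; ba->a; bc->a

  | cbacbbaa => cacbbaa => cacbaa => cacaa => cacc
  | aaac => cac
  | ccababab => ccaabab => cccbab => cccab
  | bbacca => bacca => acca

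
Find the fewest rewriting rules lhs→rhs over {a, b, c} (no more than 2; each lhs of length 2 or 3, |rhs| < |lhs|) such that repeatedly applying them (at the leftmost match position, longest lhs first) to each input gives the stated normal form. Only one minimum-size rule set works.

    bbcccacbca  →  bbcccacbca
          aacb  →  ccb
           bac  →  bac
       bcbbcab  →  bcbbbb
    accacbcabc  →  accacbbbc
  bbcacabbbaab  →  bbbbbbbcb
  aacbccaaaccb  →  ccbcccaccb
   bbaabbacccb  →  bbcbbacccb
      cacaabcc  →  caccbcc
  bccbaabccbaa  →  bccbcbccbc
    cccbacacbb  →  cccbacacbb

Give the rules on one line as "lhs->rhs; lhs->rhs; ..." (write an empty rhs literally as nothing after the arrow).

  | bbcccacbca
  | aacb => ccb
  | bac
  | bcbbcab => bcbbbb

aa->c; cab->bb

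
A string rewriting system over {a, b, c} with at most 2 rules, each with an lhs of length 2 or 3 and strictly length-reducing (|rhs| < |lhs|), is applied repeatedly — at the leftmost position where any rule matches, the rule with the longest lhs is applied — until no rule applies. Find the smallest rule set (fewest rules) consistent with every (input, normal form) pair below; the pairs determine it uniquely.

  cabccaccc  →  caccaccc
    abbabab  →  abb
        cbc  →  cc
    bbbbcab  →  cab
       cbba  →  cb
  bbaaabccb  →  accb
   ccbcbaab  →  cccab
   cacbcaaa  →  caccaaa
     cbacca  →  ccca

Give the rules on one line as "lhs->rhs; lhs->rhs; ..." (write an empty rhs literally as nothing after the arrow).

ba->; bc->c

  | cabccaccc => caccaccc
  | abbabab => abbab => abb
  | cbc => cc
  | bbbbcab => bbbcab => bbcab => bcab => cab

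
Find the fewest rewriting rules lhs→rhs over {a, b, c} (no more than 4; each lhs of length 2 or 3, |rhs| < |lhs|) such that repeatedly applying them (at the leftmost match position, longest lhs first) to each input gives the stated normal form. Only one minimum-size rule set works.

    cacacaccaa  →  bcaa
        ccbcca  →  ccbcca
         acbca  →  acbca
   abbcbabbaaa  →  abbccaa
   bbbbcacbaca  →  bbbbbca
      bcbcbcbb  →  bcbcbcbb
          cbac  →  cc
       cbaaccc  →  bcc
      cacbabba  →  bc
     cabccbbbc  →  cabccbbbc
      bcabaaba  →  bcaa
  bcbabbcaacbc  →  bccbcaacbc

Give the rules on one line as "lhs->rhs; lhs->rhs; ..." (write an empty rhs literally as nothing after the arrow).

  | cacacaccaa => bacaccaa => caccaa => bcaa
  | ccbcca
  | acbca
  | abbcbabbaaa => abbccbaaa => abbccaa

ba->; bab->c; cac->b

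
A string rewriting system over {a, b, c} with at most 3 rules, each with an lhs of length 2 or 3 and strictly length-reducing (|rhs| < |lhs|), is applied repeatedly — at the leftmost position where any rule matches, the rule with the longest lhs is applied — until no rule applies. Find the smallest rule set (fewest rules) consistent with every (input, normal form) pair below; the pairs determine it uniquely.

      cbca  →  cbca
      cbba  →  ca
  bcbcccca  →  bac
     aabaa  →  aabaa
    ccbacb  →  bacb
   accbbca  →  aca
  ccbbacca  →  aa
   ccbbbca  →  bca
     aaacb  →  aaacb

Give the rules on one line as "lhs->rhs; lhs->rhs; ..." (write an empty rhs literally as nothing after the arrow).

  | cbca
  | cbba => ca
  | bcbcccca => bcbcca => bcba => bac
  | aabaa

bb->; cba->ac; cc->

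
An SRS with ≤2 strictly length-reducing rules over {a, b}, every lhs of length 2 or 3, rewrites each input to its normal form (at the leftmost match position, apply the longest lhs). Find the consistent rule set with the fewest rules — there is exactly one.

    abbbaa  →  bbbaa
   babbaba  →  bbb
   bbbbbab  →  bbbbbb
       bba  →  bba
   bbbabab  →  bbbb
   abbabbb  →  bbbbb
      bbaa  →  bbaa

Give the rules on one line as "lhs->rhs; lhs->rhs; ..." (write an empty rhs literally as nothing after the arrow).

ab->b; aba->

  | abbbaa => bbbaa
  | babbaba => bbbaba => bbb
  | bbbbbab => bbbbbb
  | bba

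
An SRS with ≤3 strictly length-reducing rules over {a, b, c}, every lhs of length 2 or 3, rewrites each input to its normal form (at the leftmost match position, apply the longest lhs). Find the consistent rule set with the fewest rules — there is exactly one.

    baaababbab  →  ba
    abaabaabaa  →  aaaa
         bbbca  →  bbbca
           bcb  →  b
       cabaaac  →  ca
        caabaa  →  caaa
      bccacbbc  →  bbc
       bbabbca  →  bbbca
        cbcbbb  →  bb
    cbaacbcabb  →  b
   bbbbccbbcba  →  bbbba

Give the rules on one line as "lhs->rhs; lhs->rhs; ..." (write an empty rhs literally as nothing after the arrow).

  | baaababbab => baaabbab => baabab => baab => ba
  | abaabaabaa => aabaabaa => aaabaa => aaaa
  | bbbca
  | bcb => b

ab->; ac->b; cb->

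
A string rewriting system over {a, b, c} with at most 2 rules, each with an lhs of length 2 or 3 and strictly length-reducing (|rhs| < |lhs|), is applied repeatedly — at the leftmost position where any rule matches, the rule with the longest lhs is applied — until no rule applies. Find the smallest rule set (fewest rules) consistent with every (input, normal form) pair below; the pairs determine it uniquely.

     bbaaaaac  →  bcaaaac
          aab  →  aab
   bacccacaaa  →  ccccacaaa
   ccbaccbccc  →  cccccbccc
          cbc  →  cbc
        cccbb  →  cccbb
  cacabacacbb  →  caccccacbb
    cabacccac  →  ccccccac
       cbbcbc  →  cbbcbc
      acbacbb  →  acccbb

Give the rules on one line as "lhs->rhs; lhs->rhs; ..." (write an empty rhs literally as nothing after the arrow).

  | bbaaaaac => bcaaaac
  | aab
  | bacccacaaa => ccccacaaa
  | ccbaccbccc => cccccbccc

aba->cc; ba->c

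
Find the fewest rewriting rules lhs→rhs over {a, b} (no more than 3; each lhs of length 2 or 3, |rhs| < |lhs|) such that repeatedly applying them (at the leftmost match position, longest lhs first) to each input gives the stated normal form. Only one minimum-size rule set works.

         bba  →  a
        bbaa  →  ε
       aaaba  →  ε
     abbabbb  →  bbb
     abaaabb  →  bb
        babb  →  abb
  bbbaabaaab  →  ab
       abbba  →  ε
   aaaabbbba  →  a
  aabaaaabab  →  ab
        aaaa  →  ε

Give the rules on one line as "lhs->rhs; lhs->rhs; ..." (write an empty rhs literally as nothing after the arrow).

  | bba => ba => a
  | bbaa => baa => aa => ε
  | aaaba => aba => aa => ε
  | abbabbb => ababbb => aabbb => bbb

aa->; ba->a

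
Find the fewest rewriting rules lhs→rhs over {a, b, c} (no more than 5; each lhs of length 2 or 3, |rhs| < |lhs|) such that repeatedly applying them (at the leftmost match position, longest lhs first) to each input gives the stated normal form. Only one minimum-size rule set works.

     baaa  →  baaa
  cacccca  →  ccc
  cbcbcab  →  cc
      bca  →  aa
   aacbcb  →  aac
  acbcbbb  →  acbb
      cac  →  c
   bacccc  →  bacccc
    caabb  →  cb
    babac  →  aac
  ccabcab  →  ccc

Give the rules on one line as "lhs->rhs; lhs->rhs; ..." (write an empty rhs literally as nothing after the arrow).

ab->c; bc->a; ca->; cab->c

  | baaa
  | cacccca => cccca => ccc
  | cbcbcab => cabcab => ccab => cc
  | bca => aa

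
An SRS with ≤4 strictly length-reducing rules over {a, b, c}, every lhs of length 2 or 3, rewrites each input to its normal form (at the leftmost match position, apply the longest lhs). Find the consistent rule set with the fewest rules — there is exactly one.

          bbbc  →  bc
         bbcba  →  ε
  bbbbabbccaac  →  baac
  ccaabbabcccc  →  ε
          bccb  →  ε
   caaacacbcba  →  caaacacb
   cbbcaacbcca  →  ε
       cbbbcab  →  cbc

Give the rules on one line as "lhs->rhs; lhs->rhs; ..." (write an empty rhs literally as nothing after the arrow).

ab->; bb->; cba->bb; cc->

  | bbbc => bc
  | bbcba => cba => bb => ε
  | bbbbabbccaac => bbabbccaac => abbccaac => bccaac => baac
  | ccaabbabcccc => aabbabcccc => ababcccc => abcccc => cccc => cc => ε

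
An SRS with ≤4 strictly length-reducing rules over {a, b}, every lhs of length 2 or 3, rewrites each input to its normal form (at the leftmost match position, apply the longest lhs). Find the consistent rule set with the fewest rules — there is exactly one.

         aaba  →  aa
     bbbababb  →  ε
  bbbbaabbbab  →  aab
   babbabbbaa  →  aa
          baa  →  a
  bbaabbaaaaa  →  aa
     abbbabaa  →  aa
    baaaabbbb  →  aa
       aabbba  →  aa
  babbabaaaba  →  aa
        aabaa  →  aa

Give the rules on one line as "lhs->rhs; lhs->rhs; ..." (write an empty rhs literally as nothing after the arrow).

aaa->aa; ba->; bb->

  | aaba => aa
  | bbbababb => bababb => babb => bb => ε
  | bbbbaabbbab => bbaabbbab => aabbbab => aabab => aab
  | babbabbbaa => bbabbbaa => abbbaa => abaa => aa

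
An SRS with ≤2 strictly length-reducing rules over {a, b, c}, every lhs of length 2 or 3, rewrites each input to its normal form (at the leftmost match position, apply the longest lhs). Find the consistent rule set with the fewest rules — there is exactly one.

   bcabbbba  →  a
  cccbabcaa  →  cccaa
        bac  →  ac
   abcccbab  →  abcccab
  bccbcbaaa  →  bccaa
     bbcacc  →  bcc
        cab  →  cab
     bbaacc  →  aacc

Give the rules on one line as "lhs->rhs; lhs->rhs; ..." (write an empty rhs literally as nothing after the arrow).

ba->a; bca->

  | bcabbbba => bbbba => bbba => bba => ba => a
  | cccbabcaa => cccabcaa => cccaa
  | bac => ac
  | abcccbab => abcccab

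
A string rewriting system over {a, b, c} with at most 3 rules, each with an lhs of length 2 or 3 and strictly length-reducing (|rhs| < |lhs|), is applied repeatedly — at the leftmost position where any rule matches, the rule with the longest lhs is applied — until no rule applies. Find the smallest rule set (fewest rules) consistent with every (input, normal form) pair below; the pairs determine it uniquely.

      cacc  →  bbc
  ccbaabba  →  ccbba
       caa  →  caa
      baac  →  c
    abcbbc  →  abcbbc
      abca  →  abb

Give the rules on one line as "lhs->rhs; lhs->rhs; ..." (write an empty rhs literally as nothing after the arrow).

baa->; bca->bb; cac->bb

  | cacc => bbc
  | ccbaabba => ccbba
  | caa
  | baac => c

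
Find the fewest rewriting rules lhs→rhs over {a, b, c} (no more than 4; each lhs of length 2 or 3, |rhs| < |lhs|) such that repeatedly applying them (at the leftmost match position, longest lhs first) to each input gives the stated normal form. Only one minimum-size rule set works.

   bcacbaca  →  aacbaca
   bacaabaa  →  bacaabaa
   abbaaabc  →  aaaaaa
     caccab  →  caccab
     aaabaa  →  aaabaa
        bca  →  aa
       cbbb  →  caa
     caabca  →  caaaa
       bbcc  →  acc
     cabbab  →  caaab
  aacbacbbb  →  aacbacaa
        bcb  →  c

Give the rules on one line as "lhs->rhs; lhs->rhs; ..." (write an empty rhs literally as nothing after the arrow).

bb->a; bbb->aa; bc->a; bcb->c

  | bcacbaca => aacbaca
  | bacaabaa
  | abbaaabc => aaaaabc => aaaaaa
  | caccab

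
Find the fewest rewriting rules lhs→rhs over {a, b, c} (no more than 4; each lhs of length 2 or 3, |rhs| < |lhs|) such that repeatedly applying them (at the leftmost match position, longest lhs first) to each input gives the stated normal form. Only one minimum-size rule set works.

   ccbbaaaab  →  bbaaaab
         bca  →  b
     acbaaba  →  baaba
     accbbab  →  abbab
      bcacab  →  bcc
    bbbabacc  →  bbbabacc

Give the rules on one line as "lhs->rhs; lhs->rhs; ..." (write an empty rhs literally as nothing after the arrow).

  | ccbbaaaab => bbaaaab
  | bca => b
  | acbaaba => baaba
  | accbbab => abbab

acb->b; ca->; cab->cc; ccb->b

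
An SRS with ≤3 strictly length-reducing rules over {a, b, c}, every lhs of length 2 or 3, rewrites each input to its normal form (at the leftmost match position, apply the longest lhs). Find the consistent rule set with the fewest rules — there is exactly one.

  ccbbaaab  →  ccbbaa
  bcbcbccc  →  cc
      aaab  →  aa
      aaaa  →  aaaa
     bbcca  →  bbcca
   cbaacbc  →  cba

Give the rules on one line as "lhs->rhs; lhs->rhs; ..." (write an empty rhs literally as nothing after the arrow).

ab->; bcb->a; cbc->b

  | ccbbaaab => ccbbaa
  | bcbcbccc => acbccc => abcc => cc
  | aaab => aa
  | aaaa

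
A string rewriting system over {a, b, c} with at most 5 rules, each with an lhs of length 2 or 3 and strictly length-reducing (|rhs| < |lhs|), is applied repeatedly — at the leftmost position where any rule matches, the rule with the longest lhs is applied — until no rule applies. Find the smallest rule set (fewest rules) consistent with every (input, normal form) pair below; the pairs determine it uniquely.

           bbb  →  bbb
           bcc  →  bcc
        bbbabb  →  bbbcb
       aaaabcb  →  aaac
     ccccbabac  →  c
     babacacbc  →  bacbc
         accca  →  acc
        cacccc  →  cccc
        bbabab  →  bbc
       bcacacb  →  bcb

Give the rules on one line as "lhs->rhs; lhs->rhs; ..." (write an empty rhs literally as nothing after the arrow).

  | bbb
  | bcc
  | bbbabb => bbbcb
  | aaaabcb => aaaccb => aaac

ab->c; aba->a; ca->; ccb->c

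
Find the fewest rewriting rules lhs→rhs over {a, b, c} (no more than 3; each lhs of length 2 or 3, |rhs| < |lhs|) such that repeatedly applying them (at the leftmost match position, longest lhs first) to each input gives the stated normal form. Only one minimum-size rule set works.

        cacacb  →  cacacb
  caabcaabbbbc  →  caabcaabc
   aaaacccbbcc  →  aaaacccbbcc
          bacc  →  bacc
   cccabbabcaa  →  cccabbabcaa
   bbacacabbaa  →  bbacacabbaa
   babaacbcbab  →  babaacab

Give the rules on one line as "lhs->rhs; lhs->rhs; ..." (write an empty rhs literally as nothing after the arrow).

  | cacacb
  | caabcaabbbbc => caabcaabc
  | aaaacccbbcc
  | bacc

bbb->; bcb->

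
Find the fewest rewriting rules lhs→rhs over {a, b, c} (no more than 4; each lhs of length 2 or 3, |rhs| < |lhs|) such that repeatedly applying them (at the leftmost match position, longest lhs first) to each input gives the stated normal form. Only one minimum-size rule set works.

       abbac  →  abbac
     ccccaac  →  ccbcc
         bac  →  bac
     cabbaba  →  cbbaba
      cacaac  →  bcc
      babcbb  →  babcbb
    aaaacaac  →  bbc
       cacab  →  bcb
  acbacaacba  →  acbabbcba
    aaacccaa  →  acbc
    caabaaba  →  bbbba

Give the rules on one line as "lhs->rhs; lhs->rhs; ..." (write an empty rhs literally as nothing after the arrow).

aa->; ca->c; caa->bb; cca->bc

  | abbac
  | ccccaac => ccbcac => ccbcc
  | bac
  | cabbaba => cbbaba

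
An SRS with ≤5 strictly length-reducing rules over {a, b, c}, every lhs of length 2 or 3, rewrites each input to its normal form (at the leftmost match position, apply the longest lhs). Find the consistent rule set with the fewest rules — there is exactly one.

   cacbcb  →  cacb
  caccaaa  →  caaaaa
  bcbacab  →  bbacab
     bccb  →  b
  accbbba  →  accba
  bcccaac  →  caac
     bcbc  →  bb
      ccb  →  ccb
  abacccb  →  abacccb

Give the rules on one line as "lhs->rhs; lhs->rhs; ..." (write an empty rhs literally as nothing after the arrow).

bc->b; bcc->; cbb->cb; cca->aa

  | cacbcb => cacbb => cacb
  | caccaaa => caaaaa
  | bcbacab => bbacab
  | bccb => b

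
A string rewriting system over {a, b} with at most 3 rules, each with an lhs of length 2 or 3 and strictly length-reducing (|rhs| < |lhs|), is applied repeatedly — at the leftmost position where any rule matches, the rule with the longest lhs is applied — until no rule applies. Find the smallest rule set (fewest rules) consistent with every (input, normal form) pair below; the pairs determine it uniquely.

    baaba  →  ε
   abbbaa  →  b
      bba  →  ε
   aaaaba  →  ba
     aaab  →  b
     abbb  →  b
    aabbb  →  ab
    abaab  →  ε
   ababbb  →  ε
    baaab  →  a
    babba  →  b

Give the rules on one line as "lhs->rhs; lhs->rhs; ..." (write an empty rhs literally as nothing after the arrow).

  | baaba => bba => aa => ε
  | abbbaa => aabaa => baa => b
  | bba => aa => ε
  | aaaaba => aaaba => aaba => ba

aa->; aaa->aa; bb->a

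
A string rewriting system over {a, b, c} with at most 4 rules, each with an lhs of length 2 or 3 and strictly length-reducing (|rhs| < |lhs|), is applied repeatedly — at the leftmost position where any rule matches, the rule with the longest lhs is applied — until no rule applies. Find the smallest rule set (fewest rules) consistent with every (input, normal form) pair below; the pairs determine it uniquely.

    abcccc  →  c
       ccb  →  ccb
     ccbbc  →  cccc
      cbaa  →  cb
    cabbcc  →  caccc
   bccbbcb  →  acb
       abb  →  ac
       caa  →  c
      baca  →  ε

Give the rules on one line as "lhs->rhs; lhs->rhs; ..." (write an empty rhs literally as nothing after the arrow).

  | abcccc => abacc => aac => c
  | ccb
  | ccbbc => cccc
  | cbaa => cb

aa->; bac->a; bb->c; bcc->ba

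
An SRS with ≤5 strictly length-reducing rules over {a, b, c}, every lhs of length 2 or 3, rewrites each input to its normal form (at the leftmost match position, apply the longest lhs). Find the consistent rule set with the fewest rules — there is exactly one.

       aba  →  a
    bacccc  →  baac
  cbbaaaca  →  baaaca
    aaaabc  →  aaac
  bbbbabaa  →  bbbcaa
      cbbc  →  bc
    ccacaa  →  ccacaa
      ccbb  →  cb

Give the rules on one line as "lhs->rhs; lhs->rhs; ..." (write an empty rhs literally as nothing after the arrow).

ab->; bab->c; cbb->b; ccc->a

  | aba => a
  | bacccc => baac
  | cbbaaaca => baaaca
  | aaaabc => aaac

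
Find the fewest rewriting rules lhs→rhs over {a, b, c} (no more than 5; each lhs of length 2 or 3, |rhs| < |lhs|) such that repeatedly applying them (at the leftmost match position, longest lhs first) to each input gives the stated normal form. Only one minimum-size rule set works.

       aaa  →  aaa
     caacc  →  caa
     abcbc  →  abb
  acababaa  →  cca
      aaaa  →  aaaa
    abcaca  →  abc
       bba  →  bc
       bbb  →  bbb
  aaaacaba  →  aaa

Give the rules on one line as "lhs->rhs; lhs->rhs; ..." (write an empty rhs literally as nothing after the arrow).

  | aaa
  | caacc => caac => caa
  | abcbc => abb
  | acababaa => babaa => cbaa => cca

ac->a; aca->; ba->c; cbc->b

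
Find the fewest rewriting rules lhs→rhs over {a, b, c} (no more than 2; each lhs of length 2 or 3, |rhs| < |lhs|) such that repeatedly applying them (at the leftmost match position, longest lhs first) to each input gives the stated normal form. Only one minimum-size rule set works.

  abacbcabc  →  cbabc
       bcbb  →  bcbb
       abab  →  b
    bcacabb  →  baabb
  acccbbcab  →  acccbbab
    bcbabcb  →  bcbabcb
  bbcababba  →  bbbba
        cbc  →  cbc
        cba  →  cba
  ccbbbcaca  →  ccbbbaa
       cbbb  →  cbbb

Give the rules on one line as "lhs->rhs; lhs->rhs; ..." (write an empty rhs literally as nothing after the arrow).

  | abacbcabc => cbcabc => cbabc
  | bcbb
  | abab => b
  | bcacabb => bacabb => baabb

aba->; ca->a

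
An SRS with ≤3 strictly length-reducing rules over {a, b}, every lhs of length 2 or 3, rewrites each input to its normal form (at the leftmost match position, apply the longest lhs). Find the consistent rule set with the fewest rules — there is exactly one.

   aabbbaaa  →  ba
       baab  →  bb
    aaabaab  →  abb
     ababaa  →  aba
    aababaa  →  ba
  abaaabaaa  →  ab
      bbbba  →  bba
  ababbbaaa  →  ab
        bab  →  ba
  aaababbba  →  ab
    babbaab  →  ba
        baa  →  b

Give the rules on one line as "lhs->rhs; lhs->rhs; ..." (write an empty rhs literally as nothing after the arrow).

aa->; bab->ba; bbb->b

  | aabbbaaa => bbbaaa => baaa => ba
  | baab => bb
  | aaabaab => abaab => abb
  | ababaa => abaaa => aba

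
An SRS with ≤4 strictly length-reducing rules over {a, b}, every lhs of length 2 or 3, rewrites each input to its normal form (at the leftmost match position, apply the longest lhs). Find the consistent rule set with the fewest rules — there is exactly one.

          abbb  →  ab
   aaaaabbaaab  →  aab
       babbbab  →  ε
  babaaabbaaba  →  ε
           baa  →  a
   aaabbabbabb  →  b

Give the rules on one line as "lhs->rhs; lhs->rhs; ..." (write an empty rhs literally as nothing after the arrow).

aba->ba; ba->; bab->; bb->b

  | abbb => abb => ab
  | aaaaabbaaab => aaaaabaaab => aaaabaaab => aaabaaab => aabaaab => abaaab => baaab => aab
  | babbbab => bbab => bab => ε
  | babaaabbaaba => aaabbaaba => aaabaaba => aabaaba => abaaba => baaba => aba => ba => ε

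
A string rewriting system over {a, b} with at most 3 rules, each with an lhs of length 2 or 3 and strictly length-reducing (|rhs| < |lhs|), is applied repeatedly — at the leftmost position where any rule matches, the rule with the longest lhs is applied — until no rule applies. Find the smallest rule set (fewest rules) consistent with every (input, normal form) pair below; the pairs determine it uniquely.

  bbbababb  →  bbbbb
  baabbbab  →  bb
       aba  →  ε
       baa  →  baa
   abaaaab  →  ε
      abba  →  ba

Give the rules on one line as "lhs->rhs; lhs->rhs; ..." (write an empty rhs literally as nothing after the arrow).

aaa->a; ab->; aba->

  | bbbababb => bbbbb
  | baabbbab => babbab => bbab => bb
  | aba => ε
  | baa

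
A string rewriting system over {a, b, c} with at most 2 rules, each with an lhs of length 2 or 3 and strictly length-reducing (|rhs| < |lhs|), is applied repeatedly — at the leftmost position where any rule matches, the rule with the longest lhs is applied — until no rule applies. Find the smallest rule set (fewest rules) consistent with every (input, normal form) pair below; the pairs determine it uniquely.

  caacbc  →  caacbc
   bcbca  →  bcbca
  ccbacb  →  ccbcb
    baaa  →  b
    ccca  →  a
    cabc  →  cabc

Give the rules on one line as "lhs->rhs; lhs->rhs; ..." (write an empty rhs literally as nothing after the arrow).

ba->b; ccc->

  | caacbc
  | bcbca
  | ccbacb => ccbcb
  | baaa => baa => ba => b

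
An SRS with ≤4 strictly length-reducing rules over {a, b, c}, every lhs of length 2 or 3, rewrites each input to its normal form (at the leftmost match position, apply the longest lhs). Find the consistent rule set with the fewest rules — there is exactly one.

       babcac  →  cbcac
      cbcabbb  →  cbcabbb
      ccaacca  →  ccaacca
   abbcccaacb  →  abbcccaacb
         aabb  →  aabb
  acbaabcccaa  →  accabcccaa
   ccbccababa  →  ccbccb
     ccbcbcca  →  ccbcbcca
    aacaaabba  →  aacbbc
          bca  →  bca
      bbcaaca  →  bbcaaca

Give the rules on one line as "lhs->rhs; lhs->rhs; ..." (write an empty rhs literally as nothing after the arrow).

aaa->b; aba->aa; ba->c

  | babcac => cbcac
  | cbcabbb
  | ccaacca
  | abbcccaacb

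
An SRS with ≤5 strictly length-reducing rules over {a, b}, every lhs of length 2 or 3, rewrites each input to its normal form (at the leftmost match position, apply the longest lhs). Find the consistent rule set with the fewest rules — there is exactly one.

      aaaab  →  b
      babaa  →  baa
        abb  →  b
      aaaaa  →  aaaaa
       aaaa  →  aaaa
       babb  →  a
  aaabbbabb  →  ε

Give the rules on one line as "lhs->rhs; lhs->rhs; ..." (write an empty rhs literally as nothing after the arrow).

  | aaaab => aab => b
  | babaa => baa
  | abb => b
  | aaaaa

aab->b; ab->; bb->a; bba->b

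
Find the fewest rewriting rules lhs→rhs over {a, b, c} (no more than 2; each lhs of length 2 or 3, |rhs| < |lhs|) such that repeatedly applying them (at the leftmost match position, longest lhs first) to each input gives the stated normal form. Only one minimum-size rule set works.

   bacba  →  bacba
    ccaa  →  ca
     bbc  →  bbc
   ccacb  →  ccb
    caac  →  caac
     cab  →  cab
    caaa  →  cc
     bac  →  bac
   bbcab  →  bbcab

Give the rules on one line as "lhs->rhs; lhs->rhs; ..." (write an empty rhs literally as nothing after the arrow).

  | bacba
  | ccaa => ca
  | bbc
  | ccacb => ccb

aaa->c; cca->c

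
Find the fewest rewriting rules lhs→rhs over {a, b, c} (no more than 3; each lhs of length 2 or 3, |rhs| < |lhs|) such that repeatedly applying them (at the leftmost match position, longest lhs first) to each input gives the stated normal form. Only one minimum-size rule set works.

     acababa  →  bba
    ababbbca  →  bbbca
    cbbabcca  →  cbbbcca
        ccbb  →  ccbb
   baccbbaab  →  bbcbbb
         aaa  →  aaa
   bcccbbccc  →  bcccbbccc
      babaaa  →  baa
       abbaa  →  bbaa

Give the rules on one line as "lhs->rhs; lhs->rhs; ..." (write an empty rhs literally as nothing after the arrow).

ab->b; aba->; ac->b

  | acababa => bababa => bba
  | ababbbca => bbbca
  | cbbabcca => cbbbcca
  | ccbb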